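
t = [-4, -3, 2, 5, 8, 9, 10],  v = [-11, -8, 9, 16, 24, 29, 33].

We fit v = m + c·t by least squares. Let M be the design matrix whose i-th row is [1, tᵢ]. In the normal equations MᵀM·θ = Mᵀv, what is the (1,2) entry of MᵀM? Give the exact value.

Row 1 ↔ basis 1, column 2 ↔ basis t, so (MᵀM)_{1,2} = Σᵢ t = (1)·(-4) + (1)·(-3) + (1)·(2) + (1)·(5) + (1)·(8) + (1)·(9) + (1)·(10) = 27.

27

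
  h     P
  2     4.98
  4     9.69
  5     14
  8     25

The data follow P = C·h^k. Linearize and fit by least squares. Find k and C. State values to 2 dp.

k = 1.17, C = 2.12

Taking logs, ln P = k·ln h + ln C, so regress ln P on ln h.
Σln h = 5.7683, Σ(ln h)² = 9.3166, Σln P = 9.7345, Σln h·ln P = 15.2021.
Equations: 9.3166·k + 5.7683·ln C = 15.2021;  5.7683·k + 4·ln C = 9.7345.
Solving (det = 3.9930): k = 1.16624, ln C = 0.75180, so C = exp(0.75180) = 2.12082.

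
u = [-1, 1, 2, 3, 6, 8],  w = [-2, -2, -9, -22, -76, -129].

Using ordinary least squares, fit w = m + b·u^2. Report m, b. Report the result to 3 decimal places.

m = -1.338, b = -2.017

Setting ∂/∂m … = 0 gives: 6·m + 115·b = -240;  115·m + 5491·b = -11230.
(Σ1 = 6, Σu^2 = 115, Σu^2·u^2 = 5491, Σw = -240, Σu^2·w = -11230.)
det = 6·5491 − 115² = 19721.
m = ((-240)·5491 − 115·(-11230))/19721 = -2030/1517; b = (6·(-11230) − 115·(-240))/19721 = -3060/1517.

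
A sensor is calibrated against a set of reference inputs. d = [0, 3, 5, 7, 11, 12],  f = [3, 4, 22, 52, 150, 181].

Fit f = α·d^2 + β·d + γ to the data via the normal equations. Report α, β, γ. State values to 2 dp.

α = 1.58, β = -4.06, γ = 2.67

Compute the Gram sums: Σd^2·d^2 = 38484, Σd^2·d = 3554, Σd^2 = 348, Σd·d = 348, Σd = 38, Σ1 = 6.
Right-hand side: Σd^2·f = 47348, Σd·f = 4308, Σf = 412.
Row-reducing yields α = 12922/8175, β = -442/109, γ = 21824/8175.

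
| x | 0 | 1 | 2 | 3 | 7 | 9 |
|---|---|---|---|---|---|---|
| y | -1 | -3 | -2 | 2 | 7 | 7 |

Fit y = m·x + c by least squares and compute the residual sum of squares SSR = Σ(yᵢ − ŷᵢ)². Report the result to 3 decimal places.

MᵀM·[m, c]ᵀ = Mᵀy reads: 144·m + 22·c = 111;  22·m + 6·c = 10.
Determinant 144·6 − 22² = 380.
m = (111·6 − 22·10)/380 = 223/190; c = (144·10 − 22·111)/380 = -501/190.
Residuals: 311/190, -146/95, -65/38, 106/95, 27/19, -88/95; SSR = 2297/190.

SSR = 12.089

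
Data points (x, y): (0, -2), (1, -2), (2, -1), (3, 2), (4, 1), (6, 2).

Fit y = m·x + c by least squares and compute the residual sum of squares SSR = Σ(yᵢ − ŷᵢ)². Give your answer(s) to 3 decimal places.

SSR = 4.114

Forming AᵀA = [[66, 16]; [16, 6]] and Aᵀy = [18, 0]ᵀ gives AᵀA·[m, c]ᵀ = Aᵀy.
det = 66·6 − 16² = 140.
m = (18·6 − 16·0)/140 = 27/35; c = (66·0 − 16·18)/140 = -72/35.
Residuals: 2/35, -5/7, -17/35, 61/35, -1/35, -4/7; SSR = 144/35.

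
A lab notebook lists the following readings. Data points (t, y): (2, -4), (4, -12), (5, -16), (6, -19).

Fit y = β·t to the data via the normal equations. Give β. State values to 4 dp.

β = -3.0864

Entries of XᵀX: Σt·t = 81.
And Σt·y = -250.
XᵀX·[β]ᵀ = Xᵀy becomes [[81]]·[β]ᵀ = [-250]ᵀ.
β = (-250)/81 = -3.08642.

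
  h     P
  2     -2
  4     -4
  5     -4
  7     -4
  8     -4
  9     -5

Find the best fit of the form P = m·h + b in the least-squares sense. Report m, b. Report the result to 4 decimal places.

m = -0.3110, b = -2.0191

Setting ∂/∂m … = 0 gives: 239·m + 35·b = -145;  35·m + 6·b = -23.
Determinant 239·6 − 35² = 209.
m = ((-145)·6 − 35·(-23))/209 = -65/209; b = (239·(-23) − 35·(-145))/209 = -422/209.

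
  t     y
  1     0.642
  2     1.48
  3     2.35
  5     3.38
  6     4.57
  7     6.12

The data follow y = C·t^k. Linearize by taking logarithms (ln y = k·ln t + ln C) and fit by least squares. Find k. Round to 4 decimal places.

k = 1.0969

Let Y = ln y. Fitting Y = k·ln t + ln C by least squares:
Over the data: Σln t = 7.1389, Σ(ln t)² = 11.2747, Σln y = 5.3522, Σln t·ln y = 9.4182.
Normal system: [[11.2747, 7.1389]; [7.1389, 6]]·[k, ln C]ᵀ = [9.4182, 5.3522]ᵀ.
Slope k = (n·Σln t·ln y − Σln t·Σln y)/(n·Σ(ln t)² − (Σln t)²) = (6·9.4182 − 7.1389·5.3522)/16.6845 = 1.09686; ln C = (Σln y − k·Σln t)/n = -0.41301.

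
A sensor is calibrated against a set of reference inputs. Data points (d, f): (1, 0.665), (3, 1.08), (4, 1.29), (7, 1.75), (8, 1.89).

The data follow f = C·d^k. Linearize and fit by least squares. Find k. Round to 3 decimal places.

k = 0.504

Let Y = ln f. Fitting Y = k·ln d + ln C by least squares:
Σln d = 6.5103, Σ(ln d)² = 11.2394, Σln f = 1.1198, Σln d·ln f = 2.8502.
Equations: 11.2394·k + 6.5103·ln C = 2.8502;  6.5103·k + 5·ln C = 1.1198.
Solving (det = 13.8136): k = 0.50392, ln C = -0.43216.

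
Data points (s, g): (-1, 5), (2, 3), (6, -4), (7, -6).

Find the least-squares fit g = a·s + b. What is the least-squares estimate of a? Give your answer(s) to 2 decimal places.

a = -1.41

From the data, Σs·s = 90, Σs = 14, Σ1 = 4.
And Σs·g = -65, Σg = -2.
So MᵀM·[a, b]ᵀ = Mᵀg: [[90, 14]; [14, 4]]·[a, b]ᵀ = [-65, -2]ᵀ.
det = 90·4 − 14² = 164.
a = ((-65)·4 − 14·(-2))/164 = -58/41; b = (90·(-2) − 14·(-65))/164 = 365/82.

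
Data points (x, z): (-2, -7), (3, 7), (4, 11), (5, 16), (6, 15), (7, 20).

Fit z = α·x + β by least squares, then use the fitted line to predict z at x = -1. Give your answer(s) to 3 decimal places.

ẑ = -4.056

With design matrix A, AᵀA = [[139, 23]; [23, 6]] and Aᵀz = [389, 62]ᵀ.
Eliminating β: 6·(row 1) − 23·(row 2) gives 305·α = 6·389 − 23·62 = 908, so α = 908/305.
Then β = (62 − 23·(908/305))/6 = -329/305.
At x = -1: ẑ = (908/305)·(-1) + (-329/305)·(1) = -1237/305.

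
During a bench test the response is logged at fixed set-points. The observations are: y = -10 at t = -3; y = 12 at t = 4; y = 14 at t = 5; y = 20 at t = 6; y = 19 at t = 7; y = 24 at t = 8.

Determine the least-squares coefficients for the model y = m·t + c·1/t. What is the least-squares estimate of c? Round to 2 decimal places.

Entries of XᵀX: Σt·t = 199, Σt·1/t = 6, Σ1/t·1/t = 195749/705600.
For Xᵀy: Σt·y = 593, Σ1/t·y = 1909/105.
det = 199·(195749/705600) − 6² = 13552451/705600.
m = (593·(195749/705600) − 6·(1909/105))/(13552451/705600) = 39108277/13552451; c = (199·(1909/105) − 6·593)/(13552451/705600) = 42342720/13552451.

c = 3.12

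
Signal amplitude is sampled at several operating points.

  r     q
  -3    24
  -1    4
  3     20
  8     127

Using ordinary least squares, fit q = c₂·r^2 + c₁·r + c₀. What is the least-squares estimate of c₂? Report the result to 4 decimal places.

Entries of XᵀX: Σr^2·r^2 = 4259, Σr^2·r = 511, Σr^2 = 83, Σr·r = 83, Σr = 7, Σ1 = 4.
Moment sums: Σr^2·q = 8528, Σr·q = 1000, Σq = 175.
XᵀX·[c₂, c₁, c₀]ᵀ = Xᵀq becomes [[4259, 511, 83]; [511, 83, 7]; [83, 7, 4]]·[c₂, c₁, c₀]ᵀ = [8528, 1000, 175]ᵀ.
Row-reducing yields c₂ = 15451/7617, c₁ = -5186/7617, c₀ = 7237/2539.

c₂ = 2.0285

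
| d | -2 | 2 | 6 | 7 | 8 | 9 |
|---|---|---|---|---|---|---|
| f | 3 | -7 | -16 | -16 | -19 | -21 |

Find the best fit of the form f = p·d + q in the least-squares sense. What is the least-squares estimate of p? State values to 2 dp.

p = -2.15

Normal-equation sums: Σd·d = 238, Σd = 30, Σ1 = 6.
And Σd·f = -569, Σf = -76.
det = 238·6 − 30² = 528.
p = ((-569)·6 − 30·(-76))/528 = -189/88; q = (238·(-76) − 30·(-569))/528 = -509/264.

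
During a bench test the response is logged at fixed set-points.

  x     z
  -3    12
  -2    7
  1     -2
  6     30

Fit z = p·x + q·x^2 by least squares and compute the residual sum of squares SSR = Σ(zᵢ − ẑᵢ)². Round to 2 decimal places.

The normal equations are: 50·p + 182·q = 128;  182·p + 1394·q = 1214.
Eliminating q: 1394·(row 1) − 182·(row 2) gives 36576·p = 1394·128 − 182·1214 = -42516, so p = -1181/1016.
Then q = (1214 − 182·(-1181/1016))/1394 = 1039/1016.
Residuals: -351/508, 297/508, -945/508, 81/508; SSR = 2187/508.

SSR = 4.31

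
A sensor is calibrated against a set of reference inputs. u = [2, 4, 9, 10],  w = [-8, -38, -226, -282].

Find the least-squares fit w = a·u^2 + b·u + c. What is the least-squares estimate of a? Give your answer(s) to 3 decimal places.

Compute the Gram sums: Σu^2·u^2 = 16833, Σu^2·u = 1801, Σu^2 = 201, Σu·u = 201, Σu = 25, Σ1 = 4.
Moment sums: Σu^2·w = -47146, Σu·w = -5022, Σw = -554.
MᵀM·[a, b, c]ᵀ = Mᵀw becomes [[16833, 1801, 201]; [1801, 201, 25]; [201, 25, 4]]·[a, b, c]ᵀ = [-47146, -5022, -554]ᵀ.
Solving the 3×3 system (Gaussian elimination) gives a = -14473/4538, b = 18037/4538, c = -6988/2269.

a = -3.189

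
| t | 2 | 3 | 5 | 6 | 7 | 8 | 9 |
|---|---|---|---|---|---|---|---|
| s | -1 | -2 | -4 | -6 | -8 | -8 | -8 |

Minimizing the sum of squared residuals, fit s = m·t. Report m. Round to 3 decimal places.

AᵀA·[m]ᵀ = Aᵀs reads: 268·m = -256.
(Σt·t = 268, Σt·s = -256.)
Hence m = -256 / 268 ≈ -0.955224.

m = -0.955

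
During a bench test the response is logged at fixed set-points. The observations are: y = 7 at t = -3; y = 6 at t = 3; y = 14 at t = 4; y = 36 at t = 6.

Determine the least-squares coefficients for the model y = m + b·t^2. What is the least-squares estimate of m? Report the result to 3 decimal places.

Normal-equation sums: Σ1 = 4, Σt^2 = 70, Σt^2·t^2 = 1714.
And Σy = 63, Σt^2·y = 1637.
Normal equations: [[4, 70]; [70, 1714]]·[m, b]ᵀ = [63, 1637]ᵀ.
Eliminating b: 1714·(row 1) − 70·(row 2) gives 1956·m = 1714·63 − 70·1637 = -6608, so m = -1652/489.
Then b = (1637 − 70·(-1652/489))/1714 = 1069/978.

m = -3.378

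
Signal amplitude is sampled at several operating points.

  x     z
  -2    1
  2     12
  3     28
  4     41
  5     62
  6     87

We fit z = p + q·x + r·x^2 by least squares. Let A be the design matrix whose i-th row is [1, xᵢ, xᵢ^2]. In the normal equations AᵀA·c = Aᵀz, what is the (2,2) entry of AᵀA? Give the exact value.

94

Row 2 ↔ basis x, column 2 ↔ basis x, so (AᵀA)_{2,2} = Σᵢ (x)·(x) = (-2)·(-2) + (2)·(2) + (3)·(3) + (4)·(4) + (5)·(5) + (6)·(6) = 94.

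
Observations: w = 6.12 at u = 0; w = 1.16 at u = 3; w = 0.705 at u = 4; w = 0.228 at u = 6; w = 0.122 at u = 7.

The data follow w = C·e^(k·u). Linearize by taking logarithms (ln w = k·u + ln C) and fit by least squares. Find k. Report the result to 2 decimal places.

k = -0.56

With ln wᵢ as the transformed response and uᵢ as the regressor:
XᵀX = [[110.0000, 20.0000]; [20.0000, 5]], rhs = [-24.5496, -1.9717]ᵀ  (here Σu = 20.0000, Σ(u)² = 110.0000, Σln w = -1.9717, Σu·ln w = -24.5496).
Slope k = (n·Σu·ln w − Σu·Σln w)/(n·Σ(u)² − (Σu)²) = (5·-24.5496 − 20.0000·-1.9717)/150.0000 = -0.55542; ln C = (Σln w − k·Σu)/n = 1.82735.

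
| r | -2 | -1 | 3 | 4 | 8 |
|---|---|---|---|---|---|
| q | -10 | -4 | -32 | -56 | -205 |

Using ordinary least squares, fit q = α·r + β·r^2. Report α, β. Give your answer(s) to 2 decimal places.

With design matrix M, MᵀM = [[94, 594]; [594, 4450]] and Mᵀq = [-1936, -14348]ᵀ.
Δ = 94·4450 − 594² = 65464.
α = ((-1936)·4450 − 594·(-14348))/65464 = -11561/8183; β = (94·(-14348) − 594·(-1936))/65464 = -24841/8183.

α = -1.41, β = -3.04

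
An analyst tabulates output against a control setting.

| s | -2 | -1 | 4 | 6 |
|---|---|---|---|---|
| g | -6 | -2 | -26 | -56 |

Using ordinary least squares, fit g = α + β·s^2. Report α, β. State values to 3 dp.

From the data, Σ1 = 4, Σs^2 = 57, Σs^2·s^2 = 1569.
And Σg = -90, Σs^2·g = -2458.
det = 4·1569 − 57² = 3027.
α = ((-90)·1569 − 57·(-2458))/3027 = -368/1009; β = (4·(-2458) − 57·(-90))/3027 = -4702/3027.

α = -0.365, β = -1.553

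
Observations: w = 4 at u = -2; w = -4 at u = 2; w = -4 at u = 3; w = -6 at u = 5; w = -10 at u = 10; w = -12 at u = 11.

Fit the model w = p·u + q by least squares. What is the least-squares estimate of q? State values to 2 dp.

q = -0.01

Setting ∂/∂p … = 0 gives: 263·p + 29·q = -290;  29·p + 6·q = -32.
(Σu·u = 263, Σu = 29, Σ1 = 6, Σu·w = -290, Σw = -32.)
Eliminating q: 6·(row 1) − 29·(row 2) gives 737·p = 6·(-290) − 29·(-32) = -812, so p = -812/737.
Then q = ((-32) − 29·(-812/737))/6 = -6/737.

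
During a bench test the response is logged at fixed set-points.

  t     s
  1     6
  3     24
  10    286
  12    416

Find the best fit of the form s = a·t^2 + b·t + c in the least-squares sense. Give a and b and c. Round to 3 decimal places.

a = 3.111, b = -3.127, c = 5.769

Forming MᵀM = [[30818, 2756, 254]; [2756, 254, 26]; [254, 26, 4]] and Mᵀs = [88726, 7930, 732]ᵀ gives MᵀM·[a, b, c]ᵀ = Mᵀs.
Row-reducing yields a = 28/9, b = -2392/765, c = 1471/255.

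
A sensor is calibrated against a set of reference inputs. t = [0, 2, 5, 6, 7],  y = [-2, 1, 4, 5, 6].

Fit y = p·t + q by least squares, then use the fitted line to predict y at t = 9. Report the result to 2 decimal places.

Sums needed: Σt·t = 114, Σt = 20, Σ1 = 5.
For Mᵀy: Σt·y = 94, Σy = 14.
Eliminating q: 5·(row 1) − 20·(row 2) gives 170·p = 5·94 − 20·14 = 190, so p = 19/17.
Then q = (14 − 20·(19/17))/5 = -142/85.
At t = 9: ŷ = (19/17)·(9) + (-142/85)·(1) = 713/85.

ŷ = 8.39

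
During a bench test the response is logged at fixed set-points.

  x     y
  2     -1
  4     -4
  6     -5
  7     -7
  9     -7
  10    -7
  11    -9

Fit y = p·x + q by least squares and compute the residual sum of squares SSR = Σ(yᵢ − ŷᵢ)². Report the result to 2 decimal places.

SSR = 3.91

Setting ∂/∂p … = 0 gives: 407·p + 49·q = -329;  49·p + 7·q = -40.
(Σx·x = 407, Σx = 49, Σ1 = 7, Σx·y = -329, Σy = -40.)
Eliminating q: 7·(row 1) − 49·(row 2) gives 448·p = 7·(-329) − 49·(-40) = -343, so p = -49/64.
Then q = ((-40) − 49·(-49/64))/7 = -159/448.
Residuals: 397/448, -261/448, -23/448, -9/7, 55/224, 453/448, -25/112; SSR = 1753/448.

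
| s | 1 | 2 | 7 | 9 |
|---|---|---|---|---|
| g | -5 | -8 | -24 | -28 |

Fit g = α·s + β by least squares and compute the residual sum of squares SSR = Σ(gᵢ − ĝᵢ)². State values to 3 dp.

SSR = 1.911

Forming AᵀA = [[135, 19]; [19, 4]] and Aᵀg = [-441, -65]ᵀ gives AᵀA·[α, β]ᵀ = Aᵀg.
Determinant 135·4 − 19² = 179.
α = ((-441)·4 − 19·(-65))/179 = -529/179; β = (135·(-65) − 19·(-441))/179 = -396/179.
Residuals: 30/179, 22/179, -197/179, 145/179; SSR = 342/179.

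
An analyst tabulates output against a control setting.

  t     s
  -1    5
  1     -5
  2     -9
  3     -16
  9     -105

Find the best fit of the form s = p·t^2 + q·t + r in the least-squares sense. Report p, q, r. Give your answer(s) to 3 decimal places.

Entries of AᵀA: Σt^2·t^2 = 6660, Σt^2·t = 764, Σt^2 = 96, Σt·t = 96, Σt = 14, Σ1 = 5.
For Aᵀs: Σt^2·s = -8685, Σt·s = -1021, Σs = -130.
AᵀA·[p, q, r]ᵀ = Aᵀs becomes [[6660, 764, 96]; [764, 96, 14]; [96, 14, 5]]·[p, q, r]ᵀ = [-8685, -1021, -130]ᵀ.
Solving the 3×3 system (Gaussian elimination) gives p = -12/13, q = -183/52, r = 41/26.

p = -0.923, q = -3.519, r = 1.577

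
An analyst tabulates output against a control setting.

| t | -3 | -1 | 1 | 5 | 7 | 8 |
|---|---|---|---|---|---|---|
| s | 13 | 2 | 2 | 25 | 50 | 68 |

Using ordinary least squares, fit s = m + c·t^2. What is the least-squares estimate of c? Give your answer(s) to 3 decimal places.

The normal equations are: 6·m + 149·c = 160;  149·m + 7205·c = 7548.
Eliminating c: 7205·(row 1) − 149·(row 2) gives 21029·m = 7205·160 − 149·7548 = 28148, so m = 28148/21029.
Then c = (7548 − 149·(28148/21029))/7205 = 21448/21029.

c = 1.020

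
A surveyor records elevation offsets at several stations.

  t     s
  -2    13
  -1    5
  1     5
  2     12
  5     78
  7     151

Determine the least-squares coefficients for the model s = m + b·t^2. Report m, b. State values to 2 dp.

m = 1.18, b = 3.06

The normal equations are: 6·m + 84·b = 264;  84·m + 3060·b = 9459.
(Σ1 = 6, Σt^2 = 84, Σt^2·t^2 = 3060, Σs = 264, Σt^2·s = 9459.)
Eliminating b: 3060·(row 1) − 84·(row 2) gives 11304·m = 3060·264 − 84·9459 = 13284, so m = 369/314.
Then b = (9459 − 84·(369/314))/3060 = 1921/628.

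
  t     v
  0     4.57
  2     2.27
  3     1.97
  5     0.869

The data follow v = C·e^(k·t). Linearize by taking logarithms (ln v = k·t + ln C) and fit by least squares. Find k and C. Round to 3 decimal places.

k = -0.325, C = 4.622

Taking logs, ln v = k·t + ln C, so regress ln v on t.
Sums: Σt = 10.0000, Σ(t)² = 38.0000, Σln v = 2.8769, Σt·ln v = 2.9716.
Normal system: [[38.0000, 10.0000]; [10.0000, 4]]·[k, ln C]ᵀ = [2.9716, 2.8769]ᵀ.
Δ = 38.0000·4 − (10.0000)² = 52.0000; k = (2.9716·4 − 10.0000·2.8769)/52.0000 = -0.32467, ln C = (38.0000·2.8769 − 10.0000·2.9716)/52.0000 = 1.53090, so C = exp(1.53090) = 4.62233.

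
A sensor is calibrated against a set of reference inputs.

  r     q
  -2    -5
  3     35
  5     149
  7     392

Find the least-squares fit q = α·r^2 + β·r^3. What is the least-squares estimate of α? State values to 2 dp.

The normal equations are: 3123·α + 20143·β = 23228;  20143·α + 134067·β = 154066.
(Σr^2·r^2 = 3123, Σr^2·r^3 = 20143, Σr^3·r^3 = 134067, Σr^2·q = 23228, Σr^3·q = 154066.)
Eliminating β: 134067·(row 1) − 20143·(row 2) gives 12950792·α = 134067·23228 − 20143·154066 = 10756838, so α = 5378419/6475396.
Then β = (154066 − 20143·(5378419/6475396))/134067 = 6633257/6475396.

α = 0.83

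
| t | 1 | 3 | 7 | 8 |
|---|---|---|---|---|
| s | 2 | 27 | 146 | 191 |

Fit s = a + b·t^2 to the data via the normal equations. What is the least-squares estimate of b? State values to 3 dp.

b = 2.992

Normal-equation sums: Σ1 = 4, Σt^2 = 123, Σt^2·t^2 = 6579.
Moment sums: Σs = 366, Σt^2·s = 19623.
Normal equations: [[4, 123]; [123, 6579]]·[a, b]ᵀ = [366, 19623]ᵀ.
Eliminating b: 6579·(row 1) − 123·(row 2) gives 11187·a = 6579·366 − 123·19623 = -5715, so a = -635/1243.
Then b = (19623 − 123·(-635/1243))/6579 = 11158/3729.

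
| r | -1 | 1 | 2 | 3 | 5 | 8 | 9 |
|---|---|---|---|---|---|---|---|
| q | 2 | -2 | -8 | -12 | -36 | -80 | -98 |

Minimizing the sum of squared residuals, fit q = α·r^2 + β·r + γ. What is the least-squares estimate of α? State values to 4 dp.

AᵀA·[α, β, γ]ᵀ = Aᵀq reads: 11381·α + 1401·β + 185·γ = -14098;  1401·α + 185·β + 27·γ = -1758;  185·α + 27·β + 7·γ = -234.
(Σr^2·r^2 = 11381, Σr^2·r = 1401, Σr^2 = 185, Σr·r = 185, Σr = 27, Σ1 = 7, Σr^2·q = -14098, Σr·q = -1758, Σq = -234.)
Inverting the 3×3 Gram matrix, [α, β, γ]ᵀ = [-90710/91601, -197898/91601, 98566/91601]ᵀ.

α = -0.9903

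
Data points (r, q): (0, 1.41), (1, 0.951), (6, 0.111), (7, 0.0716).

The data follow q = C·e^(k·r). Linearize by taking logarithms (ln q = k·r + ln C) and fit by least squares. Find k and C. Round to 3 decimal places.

Taking logs, ln q = k·r + ln C, so regress ln q on r.
AᵀA = [[86.0000, 14.0000]; [14.0000, 4]], rhs = [-31.6962, -4.5415]ᵀ  (here Σr = 14.0000, Σ(r)² = 86.0000, Σln q = -4.5415, Σr·ln q = -31.6962).
Slope k = (n·Σr·ln q − Σr·Σln q)/(n·Σ(r)² − (Σr)²) = (4·-31.6962 − 14.0000·-4.5415)/148.0000 = -0.42705; ln C = (Σln q − k·Σr)/n = 0.35929, so C = exp(0.35929) = 1.43231.

k = -0.427, C = 1.432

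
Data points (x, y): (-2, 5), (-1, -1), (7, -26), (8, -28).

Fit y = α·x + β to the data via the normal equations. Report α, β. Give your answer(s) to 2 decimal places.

Normal-equation sums: Σx·x = 118, Σx = 12, Σ1 = 4.
Right-hand side: Σx·y = -415, Σy = -50.
So MᵀM·[α, β]ᵀ = Mᵀy: [[118, 12]; [12, 4]]·[α, β]ᵀ = [-415, -50]ᵀ.
Eliminating β: 4·(row 1) − 12·(row 2) gives 328·α = 4·(-415) − 12·(-50) = -1060, so α = -265/82.
Then β = ((-50) − 12·(-265/82))/4 = -115/41.

α = -3.23, β = -2.80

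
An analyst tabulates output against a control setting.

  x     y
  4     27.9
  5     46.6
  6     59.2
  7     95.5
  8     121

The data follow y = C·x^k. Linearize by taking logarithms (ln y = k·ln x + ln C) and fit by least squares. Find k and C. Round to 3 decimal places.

Taking logs, ln y = k·ln x + ln C, so regress ln y on ln x.
Σln x = 8.8128, Σ(ln x)² = 15.8331, Σln y = 20.6061, Σln x·ln y = 36.9535.
Equations: 15.8331·k + 8.8128·ln C = 36.9535;  8.8128·k + 5·ln C = 20.6061.
Solving (det = 1.4995): k = 2.11371, ln C = 0.39566, so C = exp(0.39566) = 1.48536.

k = 2.114, C = 1.485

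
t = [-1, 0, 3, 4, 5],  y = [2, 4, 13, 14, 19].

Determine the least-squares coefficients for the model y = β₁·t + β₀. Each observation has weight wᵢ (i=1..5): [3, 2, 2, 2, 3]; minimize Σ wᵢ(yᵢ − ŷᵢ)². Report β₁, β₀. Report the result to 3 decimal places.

β₁ = 2.765, β₀ = 4.426

Forming AᵀWA = [[128, 26]; [26, 12]] and AᵀWy = [469, 125]ᵀ gives AᵀWA·[β₁, β₀]ᵀ = AᵀWy.
Δ = 128·12 − 26² = 860.
β₁ = (469·12 − 26·125)/860 = 1189/430; β₀ = (128·125 − 26·469)/860 = 1903/430.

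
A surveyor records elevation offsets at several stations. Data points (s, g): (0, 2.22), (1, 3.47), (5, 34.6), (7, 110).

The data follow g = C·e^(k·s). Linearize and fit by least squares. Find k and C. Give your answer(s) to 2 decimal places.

k = 0.56, C = 2.10

Linearized form: ln g = k·s + ln C. From the 4 transformed points,
XᵀX = [[75.0000, 13.0000]; [13.0000, 4]], rhs = [51.8668, 10.2860]ᵀ  (here Σs = 13.0000, Σ(s)² = 75.0000, Σln g = 10.2860, Σs·ln g = 51.8668).
Δ = 75.0000·4 − (13.0000)² = 131.0000; k = (51.8668·4 − 13.0000·10.2860)/131.0000 = 0.56297, ln C = (75.0000·10.2860 − 13.0000·51.8668)/131.0000 = 0.74184, so C = exp(0.74184) = 2.09980.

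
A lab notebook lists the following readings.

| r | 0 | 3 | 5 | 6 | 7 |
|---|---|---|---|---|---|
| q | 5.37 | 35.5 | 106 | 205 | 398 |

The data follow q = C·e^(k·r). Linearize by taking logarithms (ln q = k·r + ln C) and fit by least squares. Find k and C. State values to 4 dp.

With ln qᵢ as the transformed response and rᵢ as the regressor:
Σr = 21.0000, Σ(r)² = 119.0000, Σln q = 21.2233, Σr·ln q = 107.8690.
Equations: 119.0000·k + 21.0000·ln C = 107.8690;  21.0000·k + 5·ln C = 21.2233.
Solving (det = 154.0000): k = 0.60816, ln C = 1.69038, so C = exp(1.69038) = 5.42155.

k = 0.6082, C = 5.4215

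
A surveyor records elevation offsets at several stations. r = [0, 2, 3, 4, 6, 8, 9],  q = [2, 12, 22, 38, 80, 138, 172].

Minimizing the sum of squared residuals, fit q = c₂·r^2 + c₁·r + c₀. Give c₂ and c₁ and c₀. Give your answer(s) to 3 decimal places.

c₂ = 1.992, c₁ = 1.026, c₀ = 1.822

With design matrix M, MᵀM = [[12306, 1556, 210]; [1556, 210, 32]; [210, 32, 7]] and Mᵀq = [26498, 3374, 464]ᵀ.
Row-reducing yields c₂ = 95717/48041, c₁ = 7043/6863, c₀ = 87546/48041.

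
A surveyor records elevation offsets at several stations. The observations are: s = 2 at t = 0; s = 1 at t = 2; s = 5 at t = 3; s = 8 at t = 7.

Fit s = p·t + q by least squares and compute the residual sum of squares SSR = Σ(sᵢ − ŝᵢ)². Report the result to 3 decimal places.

Entries of XᵀX: Σt·t = 62, Σt = 12, Σ1 = 4.
For Xᵀs: Σt·s = 73, Σs = 16.
XᵀX·[p, q]ᵀ = Xᵀs becomes [[62, 12]; [12, 4]]·[p, q]ᵀ = [73, 16]ᵀ.
Determinant 62·4 − 12² = 104.
p = (73·4 − 12·16)/104 = 25/26; q = (62·16 − 12·73)/104 = 29/26.
Residuals: 23/26, -53/26, 1, 2/13; SSR = 155/26.

SSR = 5.962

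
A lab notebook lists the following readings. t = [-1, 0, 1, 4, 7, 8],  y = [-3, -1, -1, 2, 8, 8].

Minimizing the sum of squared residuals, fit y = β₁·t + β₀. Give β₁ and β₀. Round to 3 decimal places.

Entries of AᵀA: Σt·t = 131, Σt = 19, Σ1 = 6.
And Σt·y = 130, Σy = 13.
Eliminating β₀: 6·(row 1) − 19·(row 2) gives 425·β₁ = 6·130 − 19·13 = 533, so β₁ = 533/425.
Then β₀ = (13 − 19·(533/425))/6 = -767/425.

β₁ = 1.254, β₀ = -1.805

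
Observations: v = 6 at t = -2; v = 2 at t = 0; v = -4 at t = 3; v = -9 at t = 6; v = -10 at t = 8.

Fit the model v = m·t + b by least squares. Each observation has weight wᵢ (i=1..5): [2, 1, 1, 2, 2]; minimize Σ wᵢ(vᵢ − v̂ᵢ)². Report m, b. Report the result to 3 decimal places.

The normal equations are: 217·m + 27·b = -304;  27·m + 8·b = -28.
Δ = 217·8 − 27² = 1007.
m = ((-304)·8 − 27·(-28))/1007 = -1676/1007; b = (217·(-28) − 27·(-304))/1007 = 2132/1007.

m = -1.664, b = 2.117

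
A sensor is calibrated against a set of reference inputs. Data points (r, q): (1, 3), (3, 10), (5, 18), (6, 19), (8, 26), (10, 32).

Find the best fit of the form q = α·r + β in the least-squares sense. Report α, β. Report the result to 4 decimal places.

Sums needed: Σr·r = 235, Σr = 33, Σ1 = 6.
And Σr·q = 765, Σq = 108.
Determinant 235·6 − 33² = 321.
α = (765·6 − 33·108)/321 = 342/107; β = (235·108 − 33·765)/321 = 45/107.

α = 3.1963, β = 0.4206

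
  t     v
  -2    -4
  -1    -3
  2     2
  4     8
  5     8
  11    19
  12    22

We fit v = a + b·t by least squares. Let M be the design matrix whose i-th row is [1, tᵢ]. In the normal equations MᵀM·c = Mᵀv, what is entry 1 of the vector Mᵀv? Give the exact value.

52

Entry 1 ↔ basis 1, so (Mᵀv)_{1} = Σᵢ vᵢ = (1)·(-4) + (1)·(-3) + (1)·(2) + (1)·(8) + (1)·(8) + (1)·(19) + (1)·(22) = 52.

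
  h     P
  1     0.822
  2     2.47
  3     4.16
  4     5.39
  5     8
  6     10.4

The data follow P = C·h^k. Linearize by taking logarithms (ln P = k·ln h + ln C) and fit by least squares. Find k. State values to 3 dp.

Linearized form: ln P = k·ln h + ln C. From the 6 transformed points,
XᵀX = [[9.4099, 6.5793]; [6.5793, 6]], rhs = [12.0708, 8.2395]ᵀ  (here Σln h = 6.5793, Σ(ln h)² = 9.4099, Σln P = 8.2395, Σln h·ln P = 12.0708).
Solving (det = 13.1729): k = 1.38277, ln C = -0.14301.

k = 1.383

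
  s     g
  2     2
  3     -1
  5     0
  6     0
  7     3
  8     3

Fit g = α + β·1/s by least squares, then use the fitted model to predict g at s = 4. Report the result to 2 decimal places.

ĝ = 1.15

Setting ∂/∂α … = 0 gives: 6·α + (411/280)·β = 7;  (411/280)·α + (328049/705600)·β = 247/168.
det = 6·(328049/705600) − (411/280)² = 29867/47040.
α = (7·(328049/705600) − (411/280)·(247/168))/(29867/47040) = 773588/448005; β = (6·(247/168) − (411/280)·7)/(29867/47040) = -68376/29867.
At s = 4: ĝ = (773588/448005)·(1) + (-68376/29867)·(1/4) = 517178/448005.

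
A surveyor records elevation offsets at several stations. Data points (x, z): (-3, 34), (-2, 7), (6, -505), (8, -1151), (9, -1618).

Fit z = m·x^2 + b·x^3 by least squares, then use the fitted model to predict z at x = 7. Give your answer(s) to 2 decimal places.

Forming AᵀA = [[12050, 99318]; [99318, 841034]] and Aᵀz = [-222568, -1878888]ᵀ gives AᵀA·[m, b]ᵀ = Aᵀz.
Determinant 12050·841034 − 99318² = 270394576.
m = ((-222568)·841034 − 99318·(-1878888))/270394576 = -36241058/16899661; b = (12050·(-1878888) − 99318·(-222568))/270394576 = -33474486/16899661.
At x = 7: ẑ = (-36241058/16899661)·(49) + (-33474486/16899661)·(343) = -13257560540/16899661.

ẑ = -784.49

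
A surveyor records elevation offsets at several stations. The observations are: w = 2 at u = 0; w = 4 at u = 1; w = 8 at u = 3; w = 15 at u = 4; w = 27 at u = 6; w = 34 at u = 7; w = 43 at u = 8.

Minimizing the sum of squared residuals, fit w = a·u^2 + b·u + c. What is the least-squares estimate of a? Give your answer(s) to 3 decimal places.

a = 0.531

Entries of MᵀM: Σu^2·u^2 = 8131, Σu^2·u = 1163, Σu^2 = 175, Σu·u = 175, Σu = 29, Σ1 = 7.
And Σu^2·w = 5706, Σu·w = 832, Σw = 133.
Inverting the 3×3 Gram matrix, [a, b, c]ᵀ = [2931/5522, 14651/16566, 1556/753]ᵀ.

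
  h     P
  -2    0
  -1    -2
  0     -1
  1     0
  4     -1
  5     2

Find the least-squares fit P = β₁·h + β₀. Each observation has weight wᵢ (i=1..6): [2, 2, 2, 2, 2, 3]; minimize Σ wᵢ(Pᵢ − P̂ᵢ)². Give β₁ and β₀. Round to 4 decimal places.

Entries of XᵀWX: Σwᵢ·h·h = 119, Σwᵢ·h = 19, Σwᵢ·1 = 13.
And Σwᵢ·h·P = 26, Σwᵢ·P = -2.
Determinant 119·13 − 19² = 1186.
β₁ = (26·13 − 19·(-2))/1186 = 188/593; β₀ = (119·(-2) − 19·26)/1186 = -366/593.

β₁ = 0.3170, β₀ = -0.6172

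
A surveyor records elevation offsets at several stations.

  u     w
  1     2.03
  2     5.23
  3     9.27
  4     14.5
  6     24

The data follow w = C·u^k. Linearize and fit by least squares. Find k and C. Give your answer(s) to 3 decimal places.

With ln wᵢ as the transformed response and ln uᵢ as the regressor:
Sums: Σln u = 4.9698, Σ(ln u)² = 6.8196, Σln w = 10.4414, Σln u·ln w = 12.9946.
Normal system: [[6.8196, 4.9698]; [4.9698, 5]]·[k, ln C]ᵀ = [12.9946, 10.4414]ᵀ.
Slope k = (n·Σln u·ln w − Σln u·Σln w)/(n·Σ(ln u)² − (Σln u)²) = (5·12.9946 − 4.9698·10.4414)/9.3990 = 1.39173; ln C = (Σln w − k·Σln u)/n = 0.70495, so C = exp(0.70495) = 2.02375.

k = 1.392, C = 2.024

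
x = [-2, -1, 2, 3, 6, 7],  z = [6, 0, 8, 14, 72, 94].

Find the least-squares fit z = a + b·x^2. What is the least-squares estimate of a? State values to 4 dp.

The normal equations are: 6·a + 103·b = 194;  103·a + 3811·b = 7380.
Δ = 6·3811 − 103² = 12257.
a = (194·3811 − 103·7380)/12257 = -202/119; b = (6·7380 − 103·194)/12257 = 24298/12257.

a = -1.6975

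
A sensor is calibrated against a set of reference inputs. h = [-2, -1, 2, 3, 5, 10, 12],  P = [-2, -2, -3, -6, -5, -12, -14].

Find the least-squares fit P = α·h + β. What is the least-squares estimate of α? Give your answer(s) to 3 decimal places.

α = -0.891

Compute the Gram sums: Σh·h = 287, Σh = 29, Σ1 = 7.
For AᵀP: Σh·P = -331, ΣP = -44.
AᵀA·[α, β]ᵀ = AᵀP becomes [[287, 29]; [29, 7]]·[α, β]ᵀ = [-331, -44]ᵀ.
Eliminating β: 7·(row 1) − 29·(row 2) gives 1168·α = 7·(-331) − 29·(-44) = -1041, so α = -1041/1168.
Then β = ((-44) − 29·(-1041/1168))/7 = -3029/1168.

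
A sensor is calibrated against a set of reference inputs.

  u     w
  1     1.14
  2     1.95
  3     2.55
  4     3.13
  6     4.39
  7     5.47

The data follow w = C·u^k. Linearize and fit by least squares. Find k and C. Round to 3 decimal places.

Taking logs, ln w = k·ln u + ln C, so regress ln w on ln u.
Over the data: Σln u = 6.9157, Σ(ln u)² = 10.6062, Σln w = 6.0546, Σln u·ln w = 9.0304.
Normal system: [[10.6062, 6.9157]; [6.9157, 6]]·[k, ln C]ᵀ = [9.0304, 6.0546]ᵀ.
Δ = 10.6062·6 − (6.9157)² = 15.8099; k = (9.0304·6 − 6.9157·6.0546)/15.8099 = 0.77865, ln C = (10.6062·6.0546 − 6.9157·9.0304)/15.8099 = 0.11162, so C = exp(0.11162) = 1.11808.

k = 0.779, C = 1.118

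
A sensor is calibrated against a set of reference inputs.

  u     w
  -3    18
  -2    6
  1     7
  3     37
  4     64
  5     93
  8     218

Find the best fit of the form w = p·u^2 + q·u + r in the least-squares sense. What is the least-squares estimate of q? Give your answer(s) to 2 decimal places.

q = 3.44

The normal system XᵀX·[p, q, r]ᵀ = Xᵀw is [[5156, 694, 128]; [694, 128, 16]; [128, 16, 7]]·[p, q, r]ᵀ = [17827, 2517, 443]ᵀ.
Row-reducing yields p = 199747/67386, q = 1159007/336930, r = 6229/5105.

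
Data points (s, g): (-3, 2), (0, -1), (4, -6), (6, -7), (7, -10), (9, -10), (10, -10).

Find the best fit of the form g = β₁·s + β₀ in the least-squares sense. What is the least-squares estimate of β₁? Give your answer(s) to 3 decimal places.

The normal system XᵀX·[β₁, β₀]ᵀ = Xᵀg is [[291, 33]; [33, 7]]·[β₁, β₀]ᵀ = [-332, -42]ᵀ.
Eliminating β₀: 7·(row 1) − 33·(row 2) gives 948·β₁ = 7·(-332) − 33·(-42) = -938, so β₁ = -469/474.
Then β₀ = ((-42) − 33·(-469/474))/7 = -211/158.

β₁ = -0.989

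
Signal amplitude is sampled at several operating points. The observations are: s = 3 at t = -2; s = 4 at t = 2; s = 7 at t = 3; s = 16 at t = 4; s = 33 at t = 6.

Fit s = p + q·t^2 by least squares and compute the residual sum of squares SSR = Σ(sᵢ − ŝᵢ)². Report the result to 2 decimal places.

SSR = 3.67

From the data, Σ1 = 5, Σt^2 = 69, Σt^2·t^2 = 1665.
Right-hand side: Σs = 63, Σt^2·s = 1535.
Eliminating q: 1665·(row 1) − 69·(row 2) gives 3564·p = 1665·63 − 69·1535 = -1020, so p = -85/297.
Then q = (1535 − 69·(-85/297))/1665 = 832/891.
Residuals: -400/891, 491/891, -332/297, 109/81, -98/297; SSR = 3274/891.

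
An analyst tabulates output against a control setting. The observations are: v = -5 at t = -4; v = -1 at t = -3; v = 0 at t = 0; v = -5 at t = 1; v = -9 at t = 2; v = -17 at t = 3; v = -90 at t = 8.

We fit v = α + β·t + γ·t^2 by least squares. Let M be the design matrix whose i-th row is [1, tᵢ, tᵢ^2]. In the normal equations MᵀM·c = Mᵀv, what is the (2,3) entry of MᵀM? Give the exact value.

Row 2 ↔ basis t, column 3 ↔ basis t^2, so (MᵀM)_{2,3} = Σᵢ (t)·(t^2) = (-4)·(16) + (-3)·(9) + (0)·(0) + (1)·(1) + (2)·(4) + (3)·(9) + (8)·(64) = 457.

457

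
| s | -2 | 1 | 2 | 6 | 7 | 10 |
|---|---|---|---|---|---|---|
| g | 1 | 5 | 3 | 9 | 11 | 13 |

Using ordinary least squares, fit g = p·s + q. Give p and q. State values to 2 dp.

p = 1.04, q = 2.84

AᵀA·[p, q]ᵀ = Aᵀg reads: 194·p + 24·q = 270;  24·p + 6·q = 42.
(Σs·s = 194, Σs = 24, Σ1 = 6, Σs·g = 270, Σg = 42.)
Eliminating q: 6·(row 1) − 24·(row 2) gives 588·p = 6·270 − 24·42 = 612, so p = 51/49.
Then q = (42 − 24·(51/49))/6 = 139/49.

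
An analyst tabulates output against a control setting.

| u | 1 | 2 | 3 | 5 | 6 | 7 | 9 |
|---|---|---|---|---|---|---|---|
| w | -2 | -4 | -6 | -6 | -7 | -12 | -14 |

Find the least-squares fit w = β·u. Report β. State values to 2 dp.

Entries of MᵀM: Σu·u = 205.
Right-hand side: Σu·w = -310.
β = (-310)/205 = -1.5122.

β = -1.51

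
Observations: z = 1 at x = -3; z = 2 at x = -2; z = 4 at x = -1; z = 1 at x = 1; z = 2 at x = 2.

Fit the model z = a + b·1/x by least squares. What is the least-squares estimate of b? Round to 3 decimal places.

b = -1.030

Forming AᵀA = [[5, -1/3]; [-1/3, 47/18]] and Aᵀz = [10, -10/3]ᵀ gives AᵀA·[a, b]ᵀ = Aᵀz.
det = 5·(47/18) − (-1/3)² = 233/18.
a = (10·(47/18) − (-1/3)·(-10/3))/(233/18) = 450/233; b = (5·(-10/3) − (-1/3)·10)/(233/18) = -240/233.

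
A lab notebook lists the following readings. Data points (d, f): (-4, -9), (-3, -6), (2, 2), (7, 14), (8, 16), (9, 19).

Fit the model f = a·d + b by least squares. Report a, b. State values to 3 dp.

Setting ∂/∂a … = 0 gives: 223·a + 19·b = 455;  19·a + 6·b = 36.
Eliminating b: 6·(row 1) − 19·(row 2) gives 977·a = 6·455 − 19·36 = 2046, so a = 2046/977.
Then b = (36 − 19·(2046/977))/6 = -617/977.

a = 2.094, b = -0.632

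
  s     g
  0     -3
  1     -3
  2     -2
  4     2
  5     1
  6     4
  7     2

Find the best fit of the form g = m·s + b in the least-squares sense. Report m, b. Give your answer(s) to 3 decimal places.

Normal-equation sums: Σs·s = 131, Σs = 25, Σ1 = 7.
Right-hand side: Σs·g = 44, Σg = 1.
Eliminating b: 7·(row 1) − 25·(row 2) gives 292·m = 7·44 − 25·1 = 283, so m = 283/292.
Then b = (1 − 25·(283/292))/7 = -969/292.

m = 0.969, b = -3.318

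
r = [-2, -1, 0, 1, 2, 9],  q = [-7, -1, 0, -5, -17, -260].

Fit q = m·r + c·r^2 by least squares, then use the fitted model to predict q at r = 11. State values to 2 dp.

Setting ∂/∂m … = 0 gives: 91·m + 729·c = -2364;  729·m + 6595·c = -21162.
Δ = 91·6595 − 729² = 68704.
m = ((-2364)·6595 − 729·(-21162))/68704 = -81741/34352; c = (91·(-21162) − 729·(-2364))/68704 = -101193/34352.
At r = 11: q̂ = (-81741/34352)·(11) + (-101193/34352)·(121) = -821469/2147.

q̂ = -382.61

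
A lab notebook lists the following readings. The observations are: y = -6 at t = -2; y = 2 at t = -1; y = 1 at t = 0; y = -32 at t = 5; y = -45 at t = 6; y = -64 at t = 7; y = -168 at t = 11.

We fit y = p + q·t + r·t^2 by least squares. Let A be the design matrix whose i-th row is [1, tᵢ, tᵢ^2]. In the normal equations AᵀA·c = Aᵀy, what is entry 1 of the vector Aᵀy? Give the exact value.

-312

Entry 1 ↔ basis 1, so (Aᵀy)_{1} = Σᵢ yᵢ = (1)·(-6) + (1)·(2) + (1)·(1) + (1)·(-32) + (1)·(-45) + (1)·(-64) + (1)·(-168) = -312.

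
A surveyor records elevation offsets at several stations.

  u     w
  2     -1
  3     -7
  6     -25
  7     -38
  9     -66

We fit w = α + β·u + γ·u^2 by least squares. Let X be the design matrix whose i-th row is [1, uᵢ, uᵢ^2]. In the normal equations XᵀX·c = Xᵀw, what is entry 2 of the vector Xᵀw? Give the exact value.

Entry 2 ↔ basis u, so (Xᵀw)_{2} = Σᵢ (u)·wᵢ = (2)·(-1) + (3)·(-7) + (6)·(-25) + (7)·(-38) + (9)·(-66) = -1033.

-1033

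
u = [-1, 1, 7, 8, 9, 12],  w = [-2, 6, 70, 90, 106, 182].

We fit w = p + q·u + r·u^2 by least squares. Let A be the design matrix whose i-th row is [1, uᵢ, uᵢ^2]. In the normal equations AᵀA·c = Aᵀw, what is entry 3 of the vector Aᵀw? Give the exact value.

Entry 3 ↔ basis u^2, so (Aᵀw)_{3} = Σᵢ (u^2)·wᵢ = (1)·(-2) + (1)·(6) + (49)·(70) + (64)·(90) + (81)·(106) + (144)·(182) = 43988.

43988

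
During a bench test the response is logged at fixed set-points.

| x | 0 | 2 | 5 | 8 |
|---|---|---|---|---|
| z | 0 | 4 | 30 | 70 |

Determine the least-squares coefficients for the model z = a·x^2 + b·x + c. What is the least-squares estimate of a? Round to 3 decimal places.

a = 0.986

From the data, Σx^2·x^2 = 4737, Σx^2·x = 645, Σx^2 = 93, Σx·x = 93, Σx = 15, Σ1 = 4.
And Σx^2·z = 5246, Σx·z = 718, Σz = 104.
MᵀM·[a, b, c]ᵀ = Mᵀz becomes [[4737, 645, 93]; [645, 93, 15]; [93, 15, 4]]·[a, b, c]ᵀ = [5246, 718, 104]ᵀ.
Inverting the 3×3 Gram matrix, [a, b, c]ᵀ = [751/762, 249/254, -75/127]ᵀ.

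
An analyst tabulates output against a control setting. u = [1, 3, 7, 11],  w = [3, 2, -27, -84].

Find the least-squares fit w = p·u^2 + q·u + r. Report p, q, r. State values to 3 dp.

p = -0.947, q = 2.593, r = 1.836

With design matrix X, XᵀX = [[17124, 1702, 180]; [1702, 180, 22]; [180, 22, 4]] and Xᵀw = [-11466, -1104, -106]ᵀ.
Row-reducing yields p = -1507/1592, q = 516/199, r = 2923/1592.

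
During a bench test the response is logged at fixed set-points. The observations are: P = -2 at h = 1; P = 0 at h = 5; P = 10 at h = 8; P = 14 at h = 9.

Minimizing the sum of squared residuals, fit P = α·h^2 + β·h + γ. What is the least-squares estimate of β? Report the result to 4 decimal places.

β = -1.6766

Normal-equation sums: Σh^2·h^2 = 11283, Σh^2·h = 1367, Σh^2 = 171, Σh·h = 171, Σh = 23, Σ1 = 4.
Moment sums: Σh^2·P = 1772, Σh·P = 204, ΣP = 22.
Normal equations: [[11283, 1367, 171]; [1367, 171, 23]; [171, 23, 4]]·[α, β, γ]ᵀ = [1772, 204, 22]ᵀ.
Solving the 3×3 system (Gaussian elimination) gives α = 62/167, β = -280/167, γ = -122/167.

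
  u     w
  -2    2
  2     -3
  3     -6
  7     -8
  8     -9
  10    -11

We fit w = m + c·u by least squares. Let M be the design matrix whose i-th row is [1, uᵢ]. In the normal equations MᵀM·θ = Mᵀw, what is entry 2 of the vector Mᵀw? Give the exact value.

-266

Entry 2 ↔ basis u, so (Mᵀw)_{2} = Σᵢ (u)·wᵢ = (-2)·(2) + (2)·(-3) + (3)·(-6) + (7)·(-8) + (8)·(-9) + (10)·(-11) = -266.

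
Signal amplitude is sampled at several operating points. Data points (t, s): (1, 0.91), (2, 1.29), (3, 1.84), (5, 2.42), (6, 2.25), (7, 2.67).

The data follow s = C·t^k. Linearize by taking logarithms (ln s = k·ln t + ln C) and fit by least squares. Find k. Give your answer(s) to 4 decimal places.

k = 0.5508

Linearized form: ln s = k·ln t + ln C. From the 6 transformed points,
Σln t = 7.1389, Σ(ln t)² = 11.2747, Σln s = 3.4469, Σln t·ln s = 5.6328.
Equations: 11.2747·k + 7.1389·ln C = 5.6328;  7.1389·k + 6·ln C = 3.4469.
Solving (det = 16.6845): k = 0.55081, ln C = -0.08088.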